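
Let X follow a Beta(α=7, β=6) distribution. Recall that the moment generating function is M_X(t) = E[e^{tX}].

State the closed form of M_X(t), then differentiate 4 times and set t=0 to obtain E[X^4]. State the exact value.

M_X(t) = ₁F₁(7; 13; t)
dM/dt = 7*₁F₁(8; 14; t)/13
d^2M/dt^2 = 4*₁F₁(9; 15; t)/13
d^3M/dt^3 = 12*₁F₁(10; 16; t)/65
d^4M/dt^4 = 3*₁F₁(11; 17; t)/26

E[X^4] = d^4M/dt^4 |_{t=0} = 3/26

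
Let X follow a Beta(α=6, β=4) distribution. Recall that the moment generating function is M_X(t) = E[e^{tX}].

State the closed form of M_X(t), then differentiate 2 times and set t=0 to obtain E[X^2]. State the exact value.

M_X(t) = ₁F₁(6; 10; t)
D^2[M](t) = 21*₁F₁(8; 12; t)/55

E[X^2] = D^2[M](0) = 21/55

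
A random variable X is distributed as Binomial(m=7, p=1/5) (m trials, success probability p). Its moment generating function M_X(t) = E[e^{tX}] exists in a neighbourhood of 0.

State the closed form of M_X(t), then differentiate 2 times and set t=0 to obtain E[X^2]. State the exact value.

M_X(t) = (e^(t)/5 + 4/5)^7
dM/dt = 7*e^(7*t)/78125 + 168*e^(6*t)/78125 + 336*e^(5*t)/15625 + 1792*e^(4*t)/15625 + 5376*e^(3*t)/15625 + 43008*e^(2*t)/78125 + 28672*e^(t)/78125
d^2M/dt^2 = 49*e^(7*t)/78125 + 1008*e^(6*t)/78125 + 336*e^(5*t)/3125 + 7168*e^(4*t)/15625 + 16128*e^(3*t)/15625 + 86016*e^(2*t)/78125 + 28672*e^(t)/78125

E[X^2] = d^2M/dt^2 |_{t=0} = 77/25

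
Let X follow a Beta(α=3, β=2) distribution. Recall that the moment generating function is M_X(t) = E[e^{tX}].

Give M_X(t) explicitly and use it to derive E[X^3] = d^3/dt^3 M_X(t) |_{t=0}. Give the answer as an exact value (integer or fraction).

E[X^3] = D^3[M](0) = 2/7

M_X(t) = ₁F₁(3; 5; t)
D^3[M](t) = 2*₁F₁(6; 8; t)/7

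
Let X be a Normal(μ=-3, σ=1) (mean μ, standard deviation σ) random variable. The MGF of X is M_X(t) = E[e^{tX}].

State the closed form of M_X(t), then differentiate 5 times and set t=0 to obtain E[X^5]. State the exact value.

M_X(t) = e^(t^2/2 - 3*t)
D^5[M](t) = (t^5*e^(t^2/2) - 15*t^4*e^(t^2/2) + 100*t^3*e^(t^2/2) - 360*t^2*e^(t^2/2) + 690*t*e^(t^2/2) - 558*e^(t^2/2))*e^(-3*t)

E[X^5] = D^5[M](0) = -558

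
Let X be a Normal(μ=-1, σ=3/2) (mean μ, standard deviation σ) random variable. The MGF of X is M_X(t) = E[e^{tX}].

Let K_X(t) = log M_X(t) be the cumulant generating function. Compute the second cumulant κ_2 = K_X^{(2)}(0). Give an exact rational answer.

M_X(t) = e^(9*t^2/8 - t)
K_X(t) = log M_X(t) = 9*t^2/8 - t
K′(t) = 9*t/4 - 1
K′′(t) = 9/4

κ_2 = K′′(0) = 9/4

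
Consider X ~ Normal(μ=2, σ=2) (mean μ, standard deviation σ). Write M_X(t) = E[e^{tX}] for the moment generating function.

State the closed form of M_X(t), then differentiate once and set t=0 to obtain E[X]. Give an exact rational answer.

E[X] = dM/dt |_{t=0} = 2

M_X(t) = e^(2*t^2 + 2*t)
dM/dt = 4*t*e^(2*t)*e^(2*t^2) + 2*e^(2*t)*e^(2*t^2)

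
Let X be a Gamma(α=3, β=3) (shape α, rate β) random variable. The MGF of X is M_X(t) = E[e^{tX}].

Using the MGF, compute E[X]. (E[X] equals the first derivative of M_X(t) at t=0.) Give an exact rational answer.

M_X(t) = 27/(3 - t)^3
M^(1)(t) = 81/(t^4 - 12*t^3 + 54*t^2 - 108*t + 81)

E[X] = M^(1)(0) = 1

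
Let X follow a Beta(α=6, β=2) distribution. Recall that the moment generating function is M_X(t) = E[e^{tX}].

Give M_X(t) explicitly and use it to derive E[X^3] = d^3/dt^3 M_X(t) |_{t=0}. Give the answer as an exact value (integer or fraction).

M_X(t) = ₁F₁(6; 8; t)
dM/dt = 3*₁F₁(7; 9; t)/4
d^2M/dt^2 = 7*₁F₁(8; 10; t)/12
d^3M/dt^3 = 7*₁F₁(9; 11; t)/15

E[X^3] = d^3M/dt^3 |_{t=0} = 7/15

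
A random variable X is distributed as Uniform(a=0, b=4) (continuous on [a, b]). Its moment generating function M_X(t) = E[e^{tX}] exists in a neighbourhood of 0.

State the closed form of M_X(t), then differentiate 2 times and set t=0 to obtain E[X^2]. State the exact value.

M_X(t) = (e^(4*t) - 1)/(4*t)
D^2[M](t) = (8*t^2*e^(4*t) - 4*t*e^(4*t) + e^(4*t) - 1)/(2*t^3)

E[X^2] = D^2[M](0) = 16/3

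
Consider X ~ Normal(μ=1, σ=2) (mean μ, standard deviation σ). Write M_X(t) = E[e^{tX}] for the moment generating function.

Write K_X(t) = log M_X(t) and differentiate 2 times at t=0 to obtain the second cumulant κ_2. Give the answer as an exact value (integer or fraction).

κ_2 = K^(2)(0) = 4

M_X(t) = e^(2*t^2 + t)
K_X(t) = log M_X(t) = 2*t^2 + t
K^(2)(t) = 4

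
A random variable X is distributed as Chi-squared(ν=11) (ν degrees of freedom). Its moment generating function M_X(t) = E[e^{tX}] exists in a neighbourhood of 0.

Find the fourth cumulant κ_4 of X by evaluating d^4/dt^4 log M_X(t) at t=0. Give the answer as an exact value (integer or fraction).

M_X(t) = (1 - 2*t)^(-11/2)
K_X(t) = log M_X(t) = -11*log(1 - 2*t)/2
dK/dt = -11/(2*t - 1)
d^2K/dt^2 = 22/(4*t^2 - 4*t + 1)
d^3K/dt^3 = -88/(8*t^3 - 12*t^2 + 6*t - 1)
d^4K/dt^4 = 528/(16*t^4 - 32*t^3 + 24*t^2 - 8*t + 1)

κ_4 = d^4K/dt^4 |_{t=0} = 528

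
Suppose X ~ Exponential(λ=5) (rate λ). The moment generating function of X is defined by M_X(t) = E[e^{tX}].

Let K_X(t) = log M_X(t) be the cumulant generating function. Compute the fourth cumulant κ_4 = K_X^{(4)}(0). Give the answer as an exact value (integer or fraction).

κ_4 = K′′′′(0) = 6/625

M_X(t) = 5/(5 - t)
K_X(t) = log M_X(t) = -log(5 - t) + log(5)
K′(t) = -1/(t - 5)
K′′(t) = 1/(t^2 - 10*t + 25)
K′′′(t) = -2/(t^3 - 15*t^2 + 75*t - 125)
K′′′′(t) = 6/(t^4 - 20*t^3 + 150*t^2 - 500*t + 625)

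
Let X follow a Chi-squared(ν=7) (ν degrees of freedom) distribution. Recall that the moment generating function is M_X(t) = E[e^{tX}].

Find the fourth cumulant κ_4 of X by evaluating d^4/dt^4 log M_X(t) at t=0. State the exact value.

κ_4 = d^4K/dt^4 |_{t=0} = 336

M_X(t) = (1 - 2*t)^(-7/2)
K_X(t) = log M_X(t) = -7*log(1 - 2*t)/2
dK/dt = -7/(2*t - 1)
d^2K/dt^2 = 14/(4*t^2 - 4*t + 1)
d^3K/dt^3 = -56/(8*t^3 - 12*t^2 + 6*t - 1)
d^4K/dt^4 = 336/(16*t^4 - 32*t^3 + 24*t^2 - 8*t + 1)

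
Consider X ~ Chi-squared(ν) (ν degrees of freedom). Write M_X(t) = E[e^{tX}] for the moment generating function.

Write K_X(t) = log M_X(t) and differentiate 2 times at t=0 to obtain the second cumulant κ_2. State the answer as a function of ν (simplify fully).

M_X(t) = (1 - 2*t)^(-ν/2)
K_X(t) = log M_X(t) = -ν*log(1 - 2*t)/2
K^(2)(t) = 2*ν/(4*t^2 - 4*t + 1)

κ_2 = K^(2)(0) = 2*ν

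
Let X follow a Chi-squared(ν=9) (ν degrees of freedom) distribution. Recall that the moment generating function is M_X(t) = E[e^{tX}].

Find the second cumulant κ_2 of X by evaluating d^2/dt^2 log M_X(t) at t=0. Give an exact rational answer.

κ_2 = D^2[K](0) = 18

M_X(t) = (1 - 2*t)^(-9/2)
K_X(t) = log M_X(t) = -9*log(1 - 2*t)/2
D^2[K](t) = 18/(4*t^2 - 4*t + 1)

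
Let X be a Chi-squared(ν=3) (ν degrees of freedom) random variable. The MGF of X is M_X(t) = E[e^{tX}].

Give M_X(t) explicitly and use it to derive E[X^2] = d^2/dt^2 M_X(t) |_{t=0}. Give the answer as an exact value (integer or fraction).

M_X(t) = (1 - 2*t)^(-3/2)
M′(t) = 3/(4*t^2*√(1 - 2*t) - 4*t*√(1 - 2*t) + √(1 - 2*t))
M′′(t) = -15/(8*t^3*√(1 - 2*t) - 12*t^2*√(1 - 2*t) + 6*t*√(1 - 2*t) - √(1 - 2*t))

E[X^2] = M′′(0) = 15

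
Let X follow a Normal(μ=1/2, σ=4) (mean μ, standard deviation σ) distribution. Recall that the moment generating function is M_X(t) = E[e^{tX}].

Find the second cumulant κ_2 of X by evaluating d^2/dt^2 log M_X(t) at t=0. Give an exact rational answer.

M_X(t) = e^(8*t^2 + t/2)
K_X(t) = log M_X(t) = 8*t^2 + t/2
dK/dt = 16*t + 1/2
d^2K/dt^2 = 16

κ_2 = d^2K/dt^2 |_{t=0} = 16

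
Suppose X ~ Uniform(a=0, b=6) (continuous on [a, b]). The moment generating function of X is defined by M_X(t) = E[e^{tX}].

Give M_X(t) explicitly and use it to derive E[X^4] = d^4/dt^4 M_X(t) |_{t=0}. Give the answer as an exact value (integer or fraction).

E[X^4] = M^(4)(0) = 1296/5

M_X(t) = (e^(6*t) - 1)/(6*t)
M^(4)(t) = (216*t^4*e^(6*t) - 144*t^3*e^(6*t) + 72*t^2*e^(6*t) - 24*t*e^(6*t) + 4*e^(6*t) - 4)/t^5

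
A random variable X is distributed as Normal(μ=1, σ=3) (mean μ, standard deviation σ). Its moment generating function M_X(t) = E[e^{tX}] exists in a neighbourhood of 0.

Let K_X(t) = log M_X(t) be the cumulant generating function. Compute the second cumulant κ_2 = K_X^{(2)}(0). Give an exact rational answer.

κ_2 = K^(2)(0) = 9

M_X(t) = e^(9*t^2/2 + t)
K_X(t) = log M_X(t) = 9*t^2/2 + t
K^(2)(t) = 9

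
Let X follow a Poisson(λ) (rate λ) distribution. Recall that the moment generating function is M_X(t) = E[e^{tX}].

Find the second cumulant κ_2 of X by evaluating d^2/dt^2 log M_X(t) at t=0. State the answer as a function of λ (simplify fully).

κ_2 = D^2[K](0) = λ

M_X(t) = e^(λ*(e^(t) - 1))
K_X(t) = log M_X(t) = λ*(e^(t) - 1)
D^2[K](t) = λ*e^(t)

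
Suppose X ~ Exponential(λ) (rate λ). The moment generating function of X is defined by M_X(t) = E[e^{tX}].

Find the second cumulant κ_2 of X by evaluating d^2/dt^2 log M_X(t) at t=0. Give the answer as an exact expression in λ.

κ_2 = K′′(0) = λ^(-2)

M_X(t) = λ/(λ - t)
K_X(t) = log M_X(t) = log(λ) - log(λ - t)
K′(t) = -1/(-λ + t)
K′′(t) = 1/(λ^2 - 2*λ*t + t^2)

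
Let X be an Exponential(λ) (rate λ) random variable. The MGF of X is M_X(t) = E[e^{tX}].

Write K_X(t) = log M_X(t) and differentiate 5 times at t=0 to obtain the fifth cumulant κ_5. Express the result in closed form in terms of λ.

M_X(t) = λ/(λ - t)
K_X(t) = log M_X(t) = log(λ) - log(λ - t)
dK/dt = -1/(-λ + t)
d^2K/dt^2 = 1/(λ^2 - 2*λ*t + t^2)
d^3K/dt^3 = -2/(-λ^3 + 3*λ^2*t - 3*λ*t^2 + t^3)
d^4K/dt^4 = 6/(λ^4 - 4*λ^3*t + 6*λ^2*t^2 - 4*λ*t^3 + t^4)
d^5K/dt^5 = -24/(-λ^5 + 5*λ^4*t - 10*λ^3*t^2 + 10*λ^2*t^3 - 5*λ*t^4 + t^5)

κ_5 = d^5K/dt^5 |_{t=0} = 24/λ^5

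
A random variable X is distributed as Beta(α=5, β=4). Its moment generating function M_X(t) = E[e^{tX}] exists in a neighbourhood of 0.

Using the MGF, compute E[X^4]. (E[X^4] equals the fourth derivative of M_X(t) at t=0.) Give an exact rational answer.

E[X^4] = D^4[M](0) = 14/99

M_X(t) = ₁F₁(5; 9; t)
D^4[M](t) = 14*₁F₁(9; 13; t)/99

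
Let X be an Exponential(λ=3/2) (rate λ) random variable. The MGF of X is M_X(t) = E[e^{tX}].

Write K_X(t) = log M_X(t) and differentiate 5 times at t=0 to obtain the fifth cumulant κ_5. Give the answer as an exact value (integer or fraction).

M_X(t) = 3/(2*(3/2 - t))
K_X(t) = log M_X(t) = -log(3/2 - t) - log(2) + log(3)
D^5[K](t) = -768/(32*t^5 - 240*t^4 + 720*t^3 - 1080*t^2 + 810*t - 243)

κ_5 = D^5[K](0) = 256/81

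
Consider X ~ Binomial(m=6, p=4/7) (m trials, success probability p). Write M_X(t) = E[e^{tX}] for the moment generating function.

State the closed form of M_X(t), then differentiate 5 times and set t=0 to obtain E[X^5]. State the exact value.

M_X(t) = (4*e^(t)/7 + 3/7)^6
M′(t) = 24576*e^(6*t)/117649 + 92160*e^(5*t)/117649 + 138240*e^(4*t)/117649 + 103680*e^(3*t)/117649 + 38880*e^(2*t)/117649 + 5832*e^(t)/117649
M′′(t) = 147456*e^(6*t)/117649 + 460800*e^(5*t)/117649 + 552960*e^(4*t)/117649 + 311040*e^(3*t)/117649 + 77760*e^(2*t)/117649 + 5832*e^(t)/117649
M′′′(t) = 884736*e^(6*t)/117649 + 2304000*e^(5*t)/117649 + 2211840*e^(4*t)/117649 + 933120*e^(3*t)/117649 + 155520*e^(2*t)/117649 + 5832*e^(t)/117649
M′′′′(t) = 5308416*e^(6*t)/117649 + 11520000*e^(5*t)/117649 + 8847360*e^(4*t)/117649 + 2799360*e^(3*t)/117649 + 311040*e^(2*t)/117649 + 5832*e^(t)/117649
M′′′′′(t) = 31850496*e^(6*t)/117649 + 57600000*e^(5*t)/117649 + 35389440*e^(4*t)/117649 + 8398080*e^(3*t)/117649 + 622080*e^(2*t)/117649 + 5832*e^(t)/117649

E[X^5] = M′′′′′(0) = 19123704/16807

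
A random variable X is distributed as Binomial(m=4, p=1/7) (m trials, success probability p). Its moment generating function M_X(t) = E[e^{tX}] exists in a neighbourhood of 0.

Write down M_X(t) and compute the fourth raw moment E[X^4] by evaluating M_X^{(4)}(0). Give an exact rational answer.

E[X^4] = D^4[M](0) = 6520/2401

M_X(t) = (e^(t)/7 + 6/7)^4
D^4[M](t) = 256*e^(4*t)/2401 + 1944*e^(3*t)/2401 + 3456*e^(2*t)/2401 + 864*e^(t)/2401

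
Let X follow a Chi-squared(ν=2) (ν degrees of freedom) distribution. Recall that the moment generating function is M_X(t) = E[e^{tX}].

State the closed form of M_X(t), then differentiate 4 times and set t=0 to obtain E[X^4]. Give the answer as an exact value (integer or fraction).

M_X(t) = 1/(1 - 2*t)
M′(t) = 2/(4*t^2 - 4*t + 1)
M′′(t) = -8/(8*t^3 - 12*t^2 + 6*t - 1)
M′′′(t) = 48/(16*t^4 - 32*t^3 + 24*t^2 - 8*t + 1)
M′′′′(t) = -384/(32*t^5 - 80*t^4 + 80*t^3 - 40*t^2 + 10*t - 1)

E[X^4] = M′′′′(0) = 384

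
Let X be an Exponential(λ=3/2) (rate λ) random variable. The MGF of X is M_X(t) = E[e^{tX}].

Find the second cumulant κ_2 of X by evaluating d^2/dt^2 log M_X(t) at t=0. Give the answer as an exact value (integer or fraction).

κ_2 = K′′(0) = 4/9

M_X(t) = 3/(2*(3/2 - t))
K_X(t) = log M_X(t) = -log(3/2 - t) - log(2) + log(3)
K′(t) = -2/(2*t - 3)
K′′(t) = 4/(4*t^2 - 12*t + 9)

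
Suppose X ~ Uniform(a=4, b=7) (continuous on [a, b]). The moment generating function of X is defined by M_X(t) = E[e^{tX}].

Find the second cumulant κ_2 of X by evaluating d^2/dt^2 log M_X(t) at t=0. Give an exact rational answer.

M_X(t) = (e^(7*t) - e^(4*t))/(3*t)
K_X(t) = log M_X(t) = -log(t) + log(e^(7*t) - e^(4*t)) - log(3)
D^2[K](t) = (-9*t^2*e^(3*t) + e^(6*t) - 2*e^(3*t) + 1)/(t^2*e^(6*t) - 2*t^2*e^(3*t) + t^2)

κ_2 = D^2[K](0) = 3/4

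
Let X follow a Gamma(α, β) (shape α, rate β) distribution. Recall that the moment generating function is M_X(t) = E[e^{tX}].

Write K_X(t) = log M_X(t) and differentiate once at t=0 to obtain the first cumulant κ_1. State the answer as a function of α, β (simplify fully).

M_X(t) = (β/(β - t))^α
K_X(t) = log M_X(t) = α*(log(β) - log(β - t))
K^(1)(t) = -α/(-β + t)

κ_1 = K^(1)(0) = α/β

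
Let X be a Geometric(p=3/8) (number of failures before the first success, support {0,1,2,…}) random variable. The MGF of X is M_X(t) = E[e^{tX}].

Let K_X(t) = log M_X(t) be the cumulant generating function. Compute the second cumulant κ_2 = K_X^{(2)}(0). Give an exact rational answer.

M_X(t) = 3/(8*(1 - 5*e^(t)/8))
K_X(t) = log M_X(t) = -log(1 - 5*e^(t)/8) - 3*log(2) + log(3)
K^(2)(t) = 40*e^(t)/(25*e^(2*t) - 80*e^(t) + 64)

κ_2 = K^(2)(0) = 40/9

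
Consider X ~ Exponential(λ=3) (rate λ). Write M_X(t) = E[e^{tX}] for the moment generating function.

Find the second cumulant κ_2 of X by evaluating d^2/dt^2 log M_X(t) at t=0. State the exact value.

κ_2 = D^2[K](0) = 1/9

M_X(t) = 3/(3 - t)
K_X(t) = log M_X(t) = -log(3 - t) + log(3)
D^2[K](t) = 1/(t^2 - 6*t + 9)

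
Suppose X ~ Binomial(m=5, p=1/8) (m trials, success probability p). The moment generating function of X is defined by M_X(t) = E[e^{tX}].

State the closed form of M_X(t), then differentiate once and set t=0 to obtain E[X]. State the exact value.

E[X] = M^(1)(0) = 5/8

M_X(t) = (e^(t)/8 + 7/8)^5
M^(1)(t) = 5*e^(5*t)/32768 + 35*e^(4*t)/8192 + 735*e^(3*t)/16384 + 1715*e^(2*t)/8192 + 12005*e^(t)/32768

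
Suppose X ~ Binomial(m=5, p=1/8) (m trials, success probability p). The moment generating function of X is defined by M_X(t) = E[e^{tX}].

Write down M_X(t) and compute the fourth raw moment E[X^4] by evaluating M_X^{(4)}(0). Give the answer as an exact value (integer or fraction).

E[X^4] = M′′′′(0) = 1815/512

M_X(t) = (e^(t)/8 + 7/8)^5
M′(t) = 5*e^(5*t)/32768 + 35*e^(4*t)/8192 + 735*e^(3*t)/16384 + 1715*e^(2*t)/8192 + 12005*e^(t)/32768
M′′(t) = 25*e^(5*t)/32768 + 35*e^(4*t)/2048 + 2205*e^(3*t)/16384 + 1715*e^(2*t)/4096 + 12005*e^(t)/32768
M′′′(t) = 125*e^(5*t)/32768 + 35*e^(4*t)/512 + 6615*e^(3*t)/16384 + 1715*e^(2*t)/2048 + 12005*e^(t)/32768
M′′′′(t) = 625*e^(5*t)/32768 + 35*e^(4*t)/128 + 19845*e^(3*t)/16384 + 1715*e^(2*t)/1024 + 12005*e^(t)/32768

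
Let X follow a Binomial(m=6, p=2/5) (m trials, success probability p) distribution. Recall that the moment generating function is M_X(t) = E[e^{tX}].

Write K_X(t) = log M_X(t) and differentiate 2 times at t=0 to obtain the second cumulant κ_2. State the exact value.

M_X(t) = (2*e^(t)/5 + 3/5)^6
K_X(t) = log M_X(t) = 6*log(2*e^(t)/5 + 3/5)
K^(2)(t) = 36*e^(t)/(4*e^(2*t) + 12*e^(t) + 9)

κ_2 = K^(2)(0) = 36/25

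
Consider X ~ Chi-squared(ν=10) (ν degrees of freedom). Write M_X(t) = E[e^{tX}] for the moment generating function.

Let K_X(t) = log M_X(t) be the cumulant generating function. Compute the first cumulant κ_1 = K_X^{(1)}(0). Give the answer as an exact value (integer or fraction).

κ_1 = dK/dt |_{t=0} = 10

M_X(t) = (1 - 2*t)^(-5)
K_X(t) = log M_X(t) = -5*log(1 - 2*t)
dK/dt = -10/(2*t - 1)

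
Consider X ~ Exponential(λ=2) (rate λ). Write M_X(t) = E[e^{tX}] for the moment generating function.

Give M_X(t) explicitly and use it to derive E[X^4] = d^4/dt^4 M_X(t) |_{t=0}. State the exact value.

E[X^4] = d^4M/dt^4 |_{t=0} = 3/2

M_X(t) = 2/(2 - t)
dM/dt = 2/(t^2 - 4*t + 4)
d^2M/dt^2 = -4/(t^3 - 6*t^2 + 12*t - 8)
d^3M/dt^3 = 12/(t^4 - 8*t^3 + 24*t^2 - 32*t + 16)
d^4M/dt^4 = -48/(t^5 - 10*t^4 + 40*t^3 - 80*t^2 + 80*t - 32)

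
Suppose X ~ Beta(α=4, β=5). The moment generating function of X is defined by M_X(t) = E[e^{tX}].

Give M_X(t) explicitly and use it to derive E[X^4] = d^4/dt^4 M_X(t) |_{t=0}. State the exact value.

M_X(t) = ₁F₁(4; 9; t)
M^(4)(t) = 7*₁F₁(8; 13; t)/99

E[X^4] = M^(4)(0) = 7/99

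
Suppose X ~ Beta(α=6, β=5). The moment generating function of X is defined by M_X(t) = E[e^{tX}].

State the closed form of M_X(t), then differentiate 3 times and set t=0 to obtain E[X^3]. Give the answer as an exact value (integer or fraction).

E[X^3] = D^3[M](0) = 28/143

M_X(t) = ₁F₁(6; 11; t)
D^3[M](t) = 28*₁F₁(9; 14; t)/143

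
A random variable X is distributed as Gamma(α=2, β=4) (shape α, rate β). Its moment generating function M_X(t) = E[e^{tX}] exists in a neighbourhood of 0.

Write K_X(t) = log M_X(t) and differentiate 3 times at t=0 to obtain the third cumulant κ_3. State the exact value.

κ_3 = K′′′(0) = 1/16

M_X(t) = 16/(4 - t)^2
K_X(t) = log M_X(t) = -2*log(4 - t) + 4*log(2)
K′(t) = -2/(t - 4)
K′′(t) = 2/(t^2 - 8*t + 16)
K′′′(t) = -4/(t^3 - 12*t^2 + 48*t - 64)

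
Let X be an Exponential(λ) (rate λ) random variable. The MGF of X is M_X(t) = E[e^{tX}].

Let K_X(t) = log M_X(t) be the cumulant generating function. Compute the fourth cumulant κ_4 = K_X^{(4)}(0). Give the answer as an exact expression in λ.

κ_4 = K′′′′(0) = 6/λ^4

M_X(t) = λ/(λ - t)
K_X(t) = log M_X(t) = log(λ) - log(λ - t)
K′(t) = -1/(-λ + t)
K′′(t) = 1/(λ^2 - 2*λ*t + t^2)
K′′′(t) = -2/(-λ^3 + 3*λ^2*t - 3*λ*t^2 + t^3)
K′′′′(t) = 6/(λ^4 - 4*λ^3*t + 6*λ^2*t^2 - 4*λ*t^3 + t^4)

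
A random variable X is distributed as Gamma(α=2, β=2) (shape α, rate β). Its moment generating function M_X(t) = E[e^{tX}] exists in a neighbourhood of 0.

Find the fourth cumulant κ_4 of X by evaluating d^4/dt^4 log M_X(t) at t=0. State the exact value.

κ_4 = d^4K/dt^4 |_{t=0} = 3/4

M_X(t) = 4/(2 - t)^2
K_X(t) = log M_X(t) = -2*log(2 - t) + 2*log(2)
dK/dt = -2/(t - 2)
d^2K/dt^2 = 2/(t^2 - 4*t + 4)
d^3K/dt^3 = -4/(t^3 - 6*t^2 + 12*t - 8)
d^4K/dt^4 = 12/(t^4 - 8*t^3 + 24*t^2 - 32*t + 16)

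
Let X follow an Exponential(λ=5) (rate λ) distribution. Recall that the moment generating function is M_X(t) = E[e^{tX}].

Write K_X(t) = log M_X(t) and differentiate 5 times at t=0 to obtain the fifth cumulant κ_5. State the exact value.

M_X(t) = 5/(5 - t)
K_X(t) = log M_X(t) = -log(5 - t) + log(5)
D^5[K](t) = -24/(t^5 - 25*t^4 + 250*t^3 - 1250*t^2 + 3125*t - 3125)

κ_5 = D^5[K](0) = 24/3125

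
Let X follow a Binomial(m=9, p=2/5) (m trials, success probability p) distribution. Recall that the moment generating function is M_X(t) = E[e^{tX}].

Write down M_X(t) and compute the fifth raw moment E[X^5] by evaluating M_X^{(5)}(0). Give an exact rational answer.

E[X^5] = M^(5)(0) = 1194858/625

M_X(t) = (2*e^(t)/5 + 3/5)^9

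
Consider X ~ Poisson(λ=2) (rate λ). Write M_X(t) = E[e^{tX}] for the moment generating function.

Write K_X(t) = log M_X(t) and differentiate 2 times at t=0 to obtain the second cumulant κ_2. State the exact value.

M_X(t) = e^(2*e^(t) - 2)
K_X(t) = log M_X(t) = 2*e^(t) - 2
K′(t) = 2*e^(t)
K′′(t) = 2*e^(t)

κ_2 = K′′(0) = 2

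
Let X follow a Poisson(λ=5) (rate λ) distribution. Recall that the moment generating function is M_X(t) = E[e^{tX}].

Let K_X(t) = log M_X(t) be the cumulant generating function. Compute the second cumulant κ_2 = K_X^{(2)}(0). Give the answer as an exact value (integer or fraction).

κ_2 = K′′(0) = 5

M_X(t) = e^(5*e^(t) - 5)
K_X(t) = log M_X(t) = 5*e^(t) - 5
K′(t) = 5*e^(t)
K′′(t) = 5*e^(t)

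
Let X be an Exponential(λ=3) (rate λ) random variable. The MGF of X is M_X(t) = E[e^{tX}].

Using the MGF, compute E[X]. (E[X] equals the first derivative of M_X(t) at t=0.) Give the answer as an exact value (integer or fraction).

E[X] = D[M](0) = 1/3

M_X(t) = 3/(3 - t)
D[M](t) = 3/(t^2 - 6*t + 9)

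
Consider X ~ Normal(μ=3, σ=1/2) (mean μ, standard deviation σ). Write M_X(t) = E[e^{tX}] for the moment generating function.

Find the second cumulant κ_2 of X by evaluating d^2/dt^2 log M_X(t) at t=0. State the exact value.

M_X(t) = e^(t^2/8 + 3*t)
K_X(t) = log M_X(t) = t^2/8 + 3*t
K^(2)(t) = 1/4

κ_2 = K^(2)(0) = 1/4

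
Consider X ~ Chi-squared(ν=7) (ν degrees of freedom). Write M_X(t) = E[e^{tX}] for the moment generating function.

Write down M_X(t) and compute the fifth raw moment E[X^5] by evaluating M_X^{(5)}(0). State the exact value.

M_X(t) = (1 - 2*t)^(-7/2)
M′(t) = 7/(16*t^4*√(1 - 2*t) - 32*t^3*√(1 - 2*t) + 24*t^2*√(1 - 2*t) - 8*t*√(1 - 2*t) + √(1 - 2*t))
M′′(t) = -63/(32*t^5*√(1 - 2*t) - 80*t^4*√(1 - 2*t) + 80*t^3*√(1 - 2*t) - 40*t^2*√(1 - 2*t) + 10*t*√(1 - 2*t) - √(1 - 2*t))
M′′′(t) = 693/(64*t^6*√(1 - 2*t) - 192*t^5*√(1 - 2*t) + 240*t^4*√(1 - 2*t) - 160*t^3*√(1 - 2*t) + 60*t^2*√(1 - 2*t) - 12*t*√(1 - 2*t) + √(1 - 2*t))

E[X^5] = M′′′′′(0) = 135135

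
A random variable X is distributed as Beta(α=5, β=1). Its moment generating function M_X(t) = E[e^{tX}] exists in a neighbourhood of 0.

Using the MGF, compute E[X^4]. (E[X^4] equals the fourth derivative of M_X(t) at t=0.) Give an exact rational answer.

E[X^4] = M^(4)(0) = 5/9

M_X(t) = ₁F₁(5; 6; t)
M^(4)(t) = 5*₁F₁(9; 10; t)/9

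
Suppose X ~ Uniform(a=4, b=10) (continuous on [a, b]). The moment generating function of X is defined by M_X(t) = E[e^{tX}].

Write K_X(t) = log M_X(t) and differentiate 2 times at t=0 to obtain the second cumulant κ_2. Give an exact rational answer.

κ_2 = d^2K/dt^2 |_{t=0} = 3

M_X(t) = (e^(10*t) - e^(4*t))/(6*t)
K_X(t) = log M_X(t) = -log(t) + log(e^(10*t) - e^(4*t)) - log(6)
dK/dt = (10*t*e^(6*t) - 4*t - e^(6*t) + 1)/(t*e^(6*t) - t)
d^2K/dt^2 = (-36*t^2*e^(6*t) + e^(12*t) - 2*e^(6*t) + 1)/(t^2*e^(12*t) - 2*t^2*e^(6*t) + t^2)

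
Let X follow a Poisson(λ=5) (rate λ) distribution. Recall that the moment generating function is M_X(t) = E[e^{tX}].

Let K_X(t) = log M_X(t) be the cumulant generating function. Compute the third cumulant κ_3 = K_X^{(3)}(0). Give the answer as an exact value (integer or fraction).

κ_3 = K′′′(0) = 5

M_X(t) = e^(5*e^(t) - 5)
K_X(t) = log M_X(t) = 5*e^(t) - 5
K′(t) = 5*e^(t)
K′′(t) = 5*e^(t)
K′′′(t) = 5*e^(t)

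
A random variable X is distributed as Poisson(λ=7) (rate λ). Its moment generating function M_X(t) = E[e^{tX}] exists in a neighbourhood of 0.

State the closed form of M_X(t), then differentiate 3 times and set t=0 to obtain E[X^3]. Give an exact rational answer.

E[X^3] = d^3M/dt^3 |_{t=0} = 497

M_X(t) = e^(7*e^(t) - 7)
dM/dt = 7*e^(-7)*e^(t)*e^(7*e^(t))
d^2M/dt^2 = (49*e^(2*t)*e^(7*e^(t)) + 7*e^(t)*e^(7*e^(t)))*e^(-7)
d^3M/dt^3 = (343*e^(3*t)*e^(7*e^(t)) + 147*e^(2*t)*e^(7*e^(t)) + 7*e^(t)*e^(7*e^(t)))*e^(-7)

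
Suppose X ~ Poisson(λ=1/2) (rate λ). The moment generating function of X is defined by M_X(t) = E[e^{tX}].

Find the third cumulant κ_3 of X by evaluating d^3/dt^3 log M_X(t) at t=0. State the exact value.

M_X(t) = e^(e^(t)/2 - 1/2)
K_X(t) = log M_X(t) = e^(t)/2 - 1/2
D^3[K](t) = e^(t)/2

κ_3 = D^3[K](0) = 1/2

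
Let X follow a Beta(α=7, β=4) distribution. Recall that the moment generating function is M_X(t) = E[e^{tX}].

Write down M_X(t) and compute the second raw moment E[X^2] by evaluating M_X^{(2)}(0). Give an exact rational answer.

E[X^2] = M′′(0) = 14/33

M_X(t) = ₁F₁(7; 11; t)
M′(t) = 7*₁F₁(8; 12; t)/11
M′′(t) = 14*₁F₁(9; 13; t)/33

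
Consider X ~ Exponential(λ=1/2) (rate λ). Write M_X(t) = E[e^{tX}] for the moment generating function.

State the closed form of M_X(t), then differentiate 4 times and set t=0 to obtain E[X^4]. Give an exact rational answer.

E[X^4] = M′′′′(0) = 384

M_X(t) = 1/(2*(1/2 - t))
M′(t) = 2/(4*t^2 - 4*t + 1)
M′′(t) = -8/(8*t^3 - 12*t^2 + 6*t - 1)
M′′′(t) = 48/(16*t^4 - 32*t^3 + 24*t^2 - 8*t + 1)
M′′′′(t) = -384/(32*t^5 - 80*t^4 + 80*t^3 - 40*t^2 + 10*t - 1)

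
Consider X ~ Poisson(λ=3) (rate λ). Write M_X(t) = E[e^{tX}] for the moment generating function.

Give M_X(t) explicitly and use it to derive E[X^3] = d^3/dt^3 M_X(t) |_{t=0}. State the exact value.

M_X(t) = e^(3*e^(t) - 3)
M^(3)(t) = (27*e^(3*t)*e^(3*e^(t)) + 27*e^(2*t)*e^(3*e^(t)) + 3*e^(t)*e^(3*e^(t)))*e^(-3)

E[X^3] = M^(3)(0) = 57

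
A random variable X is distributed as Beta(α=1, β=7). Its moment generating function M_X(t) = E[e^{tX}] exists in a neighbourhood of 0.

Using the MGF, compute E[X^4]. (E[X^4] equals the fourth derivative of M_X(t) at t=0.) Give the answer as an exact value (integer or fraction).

M_X(t) = ₁F₁(1; 8; t)
D^4[M](t) = ₁F₁(5; 12; t)/330

E[X^4] = D^4[M](0) = 1/330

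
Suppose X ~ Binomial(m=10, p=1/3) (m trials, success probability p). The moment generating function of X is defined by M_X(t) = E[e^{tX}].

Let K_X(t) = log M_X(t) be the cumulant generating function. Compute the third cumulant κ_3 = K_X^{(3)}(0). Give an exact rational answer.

M_X(t) = (e^(t)/3 + 2/3)^10
K_X(t) = log M_X(t) = 10*log(e^(t)/3 + 2/3)
K^(3)(t) = (-20*e^(2*t) + 40*e^(t))/(e^(3*t) + 6*e^(2*t) + 12*e^(t) + 8)

κ_3 = K^(3)(0) = 20/27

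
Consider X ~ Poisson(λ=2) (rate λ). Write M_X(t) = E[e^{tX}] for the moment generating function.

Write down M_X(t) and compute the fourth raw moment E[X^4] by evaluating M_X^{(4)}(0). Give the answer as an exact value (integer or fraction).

M_X(t) = e^(2*e^(t) - 2)
M^(4)(t) = (16*e^(4*t)*e^(2*e^(t)) + 48*e^(3*t)*e^(2*e^(t)) + 28*e^(2*t)*e^(2*e^(t)) + 2*e^(t)*e^(2*e^(t)))*e^(-2)

E[X^4] = M^(4)(0) = 94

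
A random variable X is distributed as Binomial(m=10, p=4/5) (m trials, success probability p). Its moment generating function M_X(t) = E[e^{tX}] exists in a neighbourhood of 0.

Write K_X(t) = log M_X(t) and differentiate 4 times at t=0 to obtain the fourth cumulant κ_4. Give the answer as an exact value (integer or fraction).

κ_4 = K′′′′(0) = 8/125

M_X(t) = (4*e^(t)/5 + 1/5)^10
K_X(t) = log M_X(t) = 10*log(4*e^(t)/5 + 1/5)
K′(t) = 40*e^(t)/(4*e^(t) + 1)
K′′(t) = 40*e^(t)/(16*e^(2*t) + 8*e^(t) + 1)
K′′′(t) = (-160*e^(2*t) + 40*e^(t))/(64*e^(3*t) + 48*e^(2*t) + 12*e^(t) + 1)
K′′′′(t) = (640*e^(3*t) - 640*e^(2*t) + 40*e^(t))/(256*e^(4*t) + 256*e^(3*t) + 96*e^(2*t) + 16*e^(t) + 1)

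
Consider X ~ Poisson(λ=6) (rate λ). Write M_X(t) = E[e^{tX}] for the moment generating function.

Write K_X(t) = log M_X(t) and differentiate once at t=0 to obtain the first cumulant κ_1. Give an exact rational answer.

M_X(t) = e^(6*e^(t) - 6)
K_X(t) = log M_X(t) = 6*e^(t) - 6
D[K](t) = 6*e^(t)

κ_1 = D[K](0) = 6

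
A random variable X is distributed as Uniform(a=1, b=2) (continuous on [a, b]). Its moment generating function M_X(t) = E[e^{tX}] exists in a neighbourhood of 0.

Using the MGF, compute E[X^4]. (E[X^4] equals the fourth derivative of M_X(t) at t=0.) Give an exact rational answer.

M_X(t) = (e^(2*t) - e^(t))/t
D^4[M](t) = (16*t^4*e^(2*t) - t^4*e^(t) - 32*t^3*e^(2*t) + 4*t^3*e^(t) + 48*t^2*e^(2*t) - 12*t^2*e^(t) - 48*t*e^(2*t) + 24*t*e^(t) + 24*e^(2*t) - 24*e^(t))/t^5

E[X^4] = D^4[M](0) = 31/5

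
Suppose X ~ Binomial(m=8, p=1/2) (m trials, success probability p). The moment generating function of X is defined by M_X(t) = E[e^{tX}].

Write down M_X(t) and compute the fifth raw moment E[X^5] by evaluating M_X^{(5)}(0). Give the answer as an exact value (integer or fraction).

M_X(t) = (e^(t)/2 + 1/2)^8
dM/dt = e^(8*t)/32 + 7*e^(7*t)/32 + 21*e^(6*t)/32 + 35*e^(5*t)/32 + 35*e^(4*t)/32 + 21*e^(3*t)/32 + 7*e^(2*t)/32 + e^(t)/32
d^2M/dt^2 = e^(8*t)/4 + 49*e^(7*t)/32 + 63*e^(6*t)/16 + 175*e^(5*t)/32 + 35*e^(4*t)/8 + 63*e^(3*t)/32 + 7*e^(2*t)/16 + e^(t)/32
d^3M/dt^3 = 2*e^(8*t) + 343*e^(7*t)/32 + 189*e^(6*t)/8 + 875*e^(5*t)/32 + 35*e^(4*t)/2 + 189*e^(3*t)/32 + 7*e^(2*t)/8 + e^(t)/32
d^4M/dt^4 = 16*e^(8*t) + 2401*e^(7*t)/32 + 567*e^(6*t)/4 + 4375*e^(5*t)/32 + 70*e^(4*t) + 567*e^(3*t)/32 + 7*e^(2*t)/4 + e^(t)/32
d^5M/dt^5 = 128*e^(8*t) + 16807*e^(7*t)/32 + 1701*e^(6*t)/2 + 21875*e^(5*t)/32 + 280*e^(4*t) + 1701*e^(3*t)/32 + 7*e^(2*t)/2 + e^(t)/32

E[X^5] = d^5M/dt^5 |_{t=0} = 2524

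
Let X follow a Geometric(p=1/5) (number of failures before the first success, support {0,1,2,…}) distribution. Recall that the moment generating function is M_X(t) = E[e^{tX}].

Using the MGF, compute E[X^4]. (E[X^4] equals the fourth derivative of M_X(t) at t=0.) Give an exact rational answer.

E[X^4] = D^4[M](0) = 8676

M_X(t) = 1/(5*(1 - 4*e^(t)/5))
D^4[M](t) = (-256*e^(4*t) - 3520*e^(3*t) - 4400*e^(2*t) - 500*e^(t))/(1024*e^(5*t) - 6400*e^(4*t) + 16000*e^(3*t) - 20000*e^(2*t) + 12500*e^(t) - 3125)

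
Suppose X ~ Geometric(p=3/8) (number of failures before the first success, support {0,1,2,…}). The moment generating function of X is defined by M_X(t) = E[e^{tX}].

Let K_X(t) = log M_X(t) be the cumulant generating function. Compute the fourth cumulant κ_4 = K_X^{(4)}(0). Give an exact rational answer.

M_X(t) = 3/(8*(1 - 5*e^(t)/8))
K_X(t) = log M_X(t) = -log(1 - 5*e^(t)/8) - 3*log(2) + log(3)
D^4[K](t) = (1000*e^(3*t) + 6400*e^(2*t) + 2560*e^(t))/(625*e^(4*t) - 4000*e^(3*t) + 9600*e^(2*t) - 10240*e^(t) + 4096)

κ_4 = D^4[K](0) = 3320/27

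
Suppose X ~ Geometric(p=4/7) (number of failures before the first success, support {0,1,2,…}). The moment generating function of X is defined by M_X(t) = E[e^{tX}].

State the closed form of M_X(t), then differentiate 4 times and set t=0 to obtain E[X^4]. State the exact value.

M_X(t) = 4/(7*(1 - 3*e^(t)/7))
M^(4)(t) = (-324*e^(4*t) - 8316*e^(3*t) - 19404*e^(2*t) - 4116*e^(t))/(243*e^(5*t) - 2835*e^(4*t) + 13230*e^(3*t) - 30870*e^(2*t) + 36015*e^(t) - 16807)

E[X^4] = M^(4)(0) = 1005/32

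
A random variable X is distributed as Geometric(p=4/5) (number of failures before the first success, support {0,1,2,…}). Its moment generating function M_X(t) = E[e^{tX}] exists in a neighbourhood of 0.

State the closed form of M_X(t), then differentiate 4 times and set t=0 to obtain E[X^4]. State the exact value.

M_X(t) = 4/(5*(1 - e^(t)/5))
M^(4)(t) = (-4*e^(4*t) - 220*e^(3*t) - 1100*e^(2*t) - 500*e^(t))/(e^(5*t) - 25*e^(4*t) + 250*e^(3*t) - 1250*e^(2*t) + 3125*e^(t) - 3125)

E[X^4] = M^(4)(0) = 57/32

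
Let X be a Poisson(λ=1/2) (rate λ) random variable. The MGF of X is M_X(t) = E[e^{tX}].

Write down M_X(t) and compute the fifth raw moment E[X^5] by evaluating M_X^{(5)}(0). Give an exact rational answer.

M_X(t) = e^(e^(t)/2 - 1/2)
dM/dt = e^(-1/2)*e^(t)*e^(e^(t)/2)/2
d^2M/dt^2 = (e^(2*t)*e^(e^(t)/2) + 2*e^(t)*e^(e^(t)/2))*e^(-1/2)/4
d^3M/dt^3 = (e^(3*t)*e^(e^(t)/2) + 6*e^(2*t)*e^(e^(t)/2) + 4*e^(t)*e^(e^(t)/2))*e^(-1/2)/8
d^4M/dt^4 = (e^(4*t)*e^(e^(t)/2) + 12*e^(3*t)*e^(e^(t)/2) + 28*e^(2*t)*e^(e^(t)/2) + 8*e^(t)*e^(e^(t)/2))*e^(-1/2)/16
d^5M/dt^5 = (e^(5*t)*e^(e^(t)/2) + 20*e^(4*t)*e^(e^(t)/2) + 100*e^(3*t)*e^(e^(t)/2) + 120*e^(2*t)*e^(e^(t)/2) + 16*e^(t)*e^(e^(t)/2))*e^(-1/2)/32

E[X^5] = d^5M/dt^5 |_{t=0} = 257/32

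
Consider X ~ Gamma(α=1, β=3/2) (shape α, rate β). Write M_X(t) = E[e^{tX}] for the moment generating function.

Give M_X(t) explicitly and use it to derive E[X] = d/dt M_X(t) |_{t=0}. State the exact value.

M_X(t) = 3/(2*(3/2 - t))
M′(t) = 6/(4*t^2 - 12*t + 9)

E[X] = M′(0) = 2/3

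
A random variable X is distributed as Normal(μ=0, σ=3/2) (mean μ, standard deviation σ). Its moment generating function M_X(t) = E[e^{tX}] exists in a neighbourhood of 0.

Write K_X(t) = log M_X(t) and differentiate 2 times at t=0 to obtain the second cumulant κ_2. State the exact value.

κ_2 = K^(2)(0) = 9/4

M_X(t) = e^(9*t^2/8)
K_X(t) = log M_X(t) = 9*t^2/8
K^(2)(t) = 9/4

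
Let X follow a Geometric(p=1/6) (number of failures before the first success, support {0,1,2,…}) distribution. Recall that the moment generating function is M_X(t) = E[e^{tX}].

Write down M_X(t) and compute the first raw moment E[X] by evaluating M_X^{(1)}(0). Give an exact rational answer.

M_X(t) = 1/(6*(1 - 5*e^(t)/6))
M′(t) = 5*e^(t)/(25*e^(2*t) - 60*e^(t) + 36)

E[X] = M′(0) = 5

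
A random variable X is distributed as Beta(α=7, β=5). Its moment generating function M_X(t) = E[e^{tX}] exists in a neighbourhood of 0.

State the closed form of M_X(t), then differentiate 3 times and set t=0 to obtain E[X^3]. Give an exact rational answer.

E[X^3] = D^3[M](0) = 3/13

M_X(t) = ₁F₁(7; 12; t)
D^3[M](t) = 3*₁F₁(10; 15; t)/13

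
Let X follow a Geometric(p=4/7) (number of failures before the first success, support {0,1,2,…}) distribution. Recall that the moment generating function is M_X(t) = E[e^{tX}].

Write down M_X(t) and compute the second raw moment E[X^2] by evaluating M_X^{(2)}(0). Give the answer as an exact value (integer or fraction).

M_X(t) = 4/(7*(1 - 3*e^(t)/7))
D^2[M](t) = (-36*e^(2*t) - 84*e^(t))/(27*e^(3*t) - 189*e^(2*t) + 441*e^(t) - 343)

E[X^2] = D^2[M](0) = 15/8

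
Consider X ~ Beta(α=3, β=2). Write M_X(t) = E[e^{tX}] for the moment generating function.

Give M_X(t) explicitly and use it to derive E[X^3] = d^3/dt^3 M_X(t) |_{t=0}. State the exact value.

M_X(t) = ₁F₁(3; 5; t)
dM/dt = 3*₁F₁(4; 6; t)/5
d^2M/dt^2 = 2*₁F₁(5; 7; t)/5
d^3M/dt^3 = 2*₁F₁(6; 8; t)/7

E[X^3] = d^3M/dt^3 |_{t=0} = 2/7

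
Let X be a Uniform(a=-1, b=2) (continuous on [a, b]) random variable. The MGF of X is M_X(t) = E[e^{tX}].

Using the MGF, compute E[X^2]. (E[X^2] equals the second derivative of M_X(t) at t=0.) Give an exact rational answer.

E[X^2] = D^2[M](0) = 1

M_X(t) = (e^(2*t) - e^(-t))/(3*t)
D^2[M](t) = (4*t^2*e^(3*t) - t^2 - 4*t*e^(3*t) - 2*t + 2*e^(3*t) - 2)*e^(-t)/(3*t^3)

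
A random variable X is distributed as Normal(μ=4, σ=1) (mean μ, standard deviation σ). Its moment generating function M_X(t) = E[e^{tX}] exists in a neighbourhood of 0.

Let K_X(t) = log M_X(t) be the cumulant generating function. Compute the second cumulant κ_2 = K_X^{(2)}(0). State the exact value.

M_X(t) = e^(t^2/2 + 4*t)
K_X(t) = log M_X(t) = t^2/2 + 4*t
K^(2)(t) = 1

κ_2 = K^(2)(0) = 1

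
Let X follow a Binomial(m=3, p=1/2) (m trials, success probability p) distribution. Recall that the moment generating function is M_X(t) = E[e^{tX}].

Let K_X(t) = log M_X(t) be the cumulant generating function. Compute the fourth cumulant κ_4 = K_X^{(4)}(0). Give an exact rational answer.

κ_4 = d^4K/dt^4 |_{t=0} = -3/8

M_X(t) = (e^(t)/2 + 1/2)^3
K_X(t) = log M_X(t) = 3*log(e^(t)/2 + 1/2)
dK/dt = 3*e^(t)/(e^(t) + 1)
d^2K/dt^2 = 3*e^(t)/(e^(2*t) + 2*e^(t) + 1)
d^3K/dt^3 = (-3*e^(2*t) + 3*e^(t))/(e^(3*t) + 3*e^(2*t) + 3*e^(t) + 1)
d^4K/dt^4 = (3*e^(3*t) - 12*e^(2*t) + 3*e^(t))/(e^(4*t) + 4*e^(3*t) + 6*e^(2*t) + 4*e^(t) + 1)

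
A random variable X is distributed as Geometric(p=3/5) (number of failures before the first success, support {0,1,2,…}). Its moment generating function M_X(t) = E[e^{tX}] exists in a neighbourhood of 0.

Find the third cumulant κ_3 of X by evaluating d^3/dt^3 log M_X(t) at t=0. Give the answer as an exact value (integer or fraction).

M_X(t) = 3/(5*(1 - 2*e^(t)/5))
K_X(t) = log M_X(t) = -log(1 - 2*e^(t)/5) - log(5) + log(3)
K′(t) = -2*e^(t)/(2*e^(t) - 5)
K′′(t) = 10*e^(t)/(4*e^(2*t) - 20*e^(t) + 25)
K′′′(t) = (-20*e^(2*t) - 50*e^(t))/(8*e^(3*t) - 60*e^(2*t) + 150*e^(t) - 125)

κ_3 = K′′′(0) = 70/27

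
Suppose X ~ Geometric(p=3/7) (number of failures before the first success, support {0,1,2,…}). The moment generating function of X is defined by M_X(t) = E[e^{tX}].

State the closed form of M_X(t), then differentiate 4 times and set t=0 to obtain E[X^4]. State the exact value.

M_X(t) = 3/(7*(1 - 4*e^(t)/7))
D^4[M](t) = (-768*e^(4*t) - 14784*e^(3*t) - 25872*e^(2*t) - 4116*e^(t))/(1024*e^(5*t) - 8960*e^(4*t) + 31360*e^(3*t) - 54880*e^(2*t) + 48020*e^(t) - 16807)

E[X^4] = D^4[M](0) = 5060/27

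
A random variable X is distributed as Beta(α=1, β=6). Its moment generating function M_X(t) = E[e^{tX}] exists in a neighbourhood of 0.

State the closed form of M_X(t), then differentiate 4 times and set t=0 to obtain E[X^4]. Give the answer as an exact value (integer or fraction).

M_X(t) = ₁F₁(1; 7; t)
M^(4)(t) = ₁F₁(5; 11; t)/210

E[X^4] = M^(4)(0) = 1/210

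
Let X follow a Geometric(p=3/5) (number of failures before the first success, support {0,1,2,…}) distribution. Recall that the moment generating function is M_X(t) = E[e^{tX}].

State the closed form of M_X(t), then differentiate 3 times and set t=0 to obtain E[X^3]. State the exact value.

M_X(t) = 3/(5*(1 - 2*e^(t)/5))
dM/dt = 6*e^(t)/(4*e^(2*t) - 20*e^(t) + 25)
d^2M/dt^2 = (-12*e^(2*t) - 30*e^(t))/(8*e^(3*t) - 60*e^(2*t) + 150*e^(t) - 125)
d^3M/dt^3 = (24*e^(3*t) + 240*e^(2*t) + 150*e^(t))/(16*e^(4*t) - 160*e^(3*t) + 600*e^(2*t) - 1000*e^(t) + 625)

E[X^3] = d^3M/dt^3 |_{t=0} = 46/9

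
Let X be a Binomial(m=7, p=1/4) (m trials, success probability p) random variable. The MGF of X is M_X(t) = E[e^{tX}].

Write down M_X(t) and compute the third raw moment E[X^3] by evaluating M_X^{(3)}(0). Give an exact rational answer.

M_X(t) = (e^(t)/4 + 3/4)^7
dM/dt = 7*e^(7*t)/16384 + 63*e^(6*t)/8192 + 945*e^(5*t)/16384 + 945*e^(4*t)/4096 + 8505*e^(3*t)/16384 + 5103*e^(2*t)/8192 + 5103*e^(t)/16384
d^2M/dt^2 = 49*e^(7*t)/16384 + 189*e^(6*t)/4096 + 4725*e^(5*t)/16384 + 945*e^(4*t)/1024 + 25515*e^(3*t)/16384 + 5103*e^(2*t)/4096 + 5103*e^(t)/16384
d^3M/dt^3 = 343*e^(7*t)/16384 + 567*e^(6*t)/2048 + 23625*e^(5*t)/16384 + 945*e^(4*t)/256 + 76545*e^(3*t)/16384 + 5103*e^(2*t)/2048 + 5103*e^(t)/16384

E[X^3] = d^3M/dt^3 |_{t=0} = 413/32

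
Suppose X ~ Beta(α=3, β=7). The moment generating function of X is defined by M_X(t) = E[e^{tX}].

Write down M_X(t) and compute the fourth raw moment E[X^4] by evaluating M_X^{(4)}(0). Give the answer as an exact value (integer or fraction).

M_X(t) = ₁F₁(3; 10; t)
dM/dt = 3*₁F₁(4; 11; t)/10
d^2M/dt^2 = 6*₁F₁(5; 12; t)/55
d^3M/dt^3 = ₁F₁(6; 13; t)/22
d^4M/dt^4 = 3*₁F₁(7; 14; t)/143

E[X^4] = d^4M/dt^4 |_{t=0} = 3/143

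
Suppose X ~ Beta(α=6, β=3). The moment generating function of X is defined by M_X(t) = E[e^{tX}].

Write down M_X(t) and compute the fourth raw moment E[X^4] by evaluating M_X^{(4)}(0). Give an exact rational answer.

E[X^4] = M^(4)(0) = 14/55

M_X(t) = ₁F₁(6; 9; t)
M^(4)(t) = 14*₁F₁(10; 13; t)/55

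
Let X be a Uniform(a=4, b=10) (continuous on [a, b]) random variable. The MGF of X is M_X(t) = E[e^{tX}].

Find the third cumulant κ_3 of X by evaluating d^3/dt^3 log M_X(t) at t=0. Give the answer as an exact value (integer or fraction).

κ_3 = K′′′(0) = 0

M_X(t) = (e^(10*t) - e^(4*t))/(6*t)
K_X(t) = log M_X(t) = -log(t) + log(e^(10*t) - e^(4*t)) - log(6)
K′(t) = (10*t*e^(6*t) - 4*t - e^(6*t) + 1)/(t*e^(6*t) - t)
K′′(t) = (-36*t^2*e^(6*t) + e^(12*t) - 2*e^(6*t) + 1)/(t^2*e^(12*t) - 2*t^2*e^(6*t) + t^2)
K′′′(t) = (216*t^3*e^(12*t) + 216*t^3*e^(6*t) - 2*e^(18*t) + 6*e^(12*t) - 6*e^(6*t) + 2)/(t^3*e^(18*t) - 3*t^3*e^(12*t) + 3*t^3*e^(6*t) - t^3)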